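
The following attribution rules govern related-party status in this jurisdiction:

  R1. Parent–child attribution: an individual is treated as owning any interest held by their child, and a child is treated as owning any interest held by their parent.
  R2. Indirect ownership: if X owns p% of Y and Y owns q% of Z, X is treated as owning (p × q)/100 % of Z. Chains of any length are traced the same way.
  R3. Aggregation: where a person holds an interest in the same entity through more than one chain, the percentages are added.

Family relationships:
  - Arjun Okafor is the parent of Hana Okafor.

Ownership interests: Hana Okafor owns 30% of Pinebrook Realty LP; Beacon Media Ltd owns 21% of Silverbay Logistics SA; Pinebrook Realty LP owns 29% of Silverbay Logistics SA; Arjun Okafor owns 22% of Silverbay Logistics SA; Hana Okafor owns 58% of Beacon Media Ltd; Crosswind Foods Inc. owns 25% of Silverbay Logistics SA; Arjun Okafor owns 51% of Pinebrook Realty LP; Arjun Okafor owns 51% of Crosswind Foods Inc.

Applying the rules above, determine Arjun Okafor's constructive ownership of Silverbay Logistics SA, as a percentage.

By parent–child attribution (R1), Arjun Okafor is treated as also owning Hana Okafor's interest in Pinebrook Realty LP, giving 51% + 30% = 81%.
By parent–child attribution (R1), Arjun Okafor is treated as owning Hana Okafor's 58% interest in Beacon Media Ltd.
Chain via Crosswind Foods Inc. (R2): 51% × 25% = 12.75% of Silverbay Logistics SA.
Chain via Pinebrook Realty LP (R2): 81% × 29% = 23.49% of Silverbay Logistics SA.
Direct interest in Silverbay Logistics SA: 22%.
Chain via Beacon Media Ltd (R2): 58% × 21% = 12.18% of Silverbay Logistics SA.
Aggregating (R3): 12.75% + 23.49% + 22% + 12.18% = 70.42%.

70.42%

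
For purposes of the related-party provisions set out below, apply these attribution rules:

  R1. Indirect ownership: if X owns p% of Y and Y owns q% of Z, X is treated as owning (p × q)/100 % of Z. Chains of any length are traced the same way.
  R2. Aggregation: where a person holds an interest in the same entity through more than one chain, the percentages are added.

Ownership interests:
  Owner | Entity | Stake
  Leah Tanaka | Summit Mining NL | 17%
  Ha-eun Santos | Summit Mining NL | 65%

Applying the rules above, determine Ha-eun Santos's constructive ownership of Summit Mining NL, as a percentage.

65%

Direct interest in Summit Mining NL: 65%.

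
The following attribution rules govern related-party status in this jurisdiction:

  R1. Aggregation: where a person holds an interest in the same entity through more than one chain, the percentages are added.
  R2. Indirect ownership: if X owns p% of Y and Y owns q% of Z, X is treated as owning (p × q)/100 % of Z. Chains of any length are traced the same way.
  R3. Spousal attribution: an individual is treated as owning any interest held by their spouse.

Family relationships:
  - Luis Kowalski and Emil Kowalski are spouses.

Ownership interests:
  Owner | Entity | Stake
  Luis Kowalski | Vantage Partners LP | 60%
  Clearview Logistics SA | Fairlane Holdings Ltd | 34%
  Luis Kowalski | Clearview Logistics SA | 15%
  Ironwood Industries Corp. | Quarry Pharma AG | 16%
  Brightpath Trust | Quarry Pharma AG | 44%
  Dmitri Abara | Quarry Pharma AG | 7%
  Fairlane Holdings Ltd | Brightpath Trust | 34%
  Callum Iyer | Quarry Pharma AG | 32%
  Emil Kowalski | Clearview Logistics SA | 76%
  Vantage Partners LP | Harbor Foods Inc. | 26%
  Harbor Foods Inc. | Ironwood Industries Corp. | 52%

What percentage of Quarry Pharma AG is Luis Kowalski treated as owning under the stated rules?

By spousal attribution (R3), Luis Kowalski is treated as also owning Emil Kowalski's interest in Clearview Logistics SA, giving 15% + 76% = 91%.
Chain via Vantage Partners LP → Harbor Foods Inc. → Ironwood Industries Corp. (R2): 60% × 26% × 52% × 16% = 1.29792% of Quarry Pharma AG.
Chain via Clearview Logistics SA → Fairlane Holdings Ltd → Brightpath Trust (R2): 91% × 34% × 34% × 44% = 4.628624% of Quarry Pharma AG.
Aggregating (R1): 1.29792% + 4.628624% = 5.926544%.

5.926544%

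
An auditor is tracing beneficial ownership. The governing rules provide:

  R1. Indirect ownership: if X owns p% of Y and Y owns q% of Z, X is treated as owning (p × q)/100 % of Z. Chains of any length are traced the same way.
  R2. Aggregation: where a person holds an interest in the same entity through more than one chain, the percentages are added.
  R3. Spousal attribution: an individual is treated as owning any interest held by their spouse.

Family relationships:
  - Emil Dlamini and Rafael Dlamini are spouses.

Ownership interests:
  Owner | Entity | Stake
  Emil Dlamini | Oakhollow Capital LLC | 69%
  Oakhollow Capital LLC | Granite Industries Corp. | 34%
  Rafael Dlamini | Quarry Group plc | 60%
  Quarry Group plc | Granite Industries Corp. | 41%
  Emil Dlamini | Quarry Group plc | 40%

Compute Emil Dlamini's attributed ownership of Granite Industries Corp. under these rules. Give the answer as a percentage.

By spousal attribution (R3), Emil Dlamini is treated as also owning Rafael Dlamini's interest in Quarry Group plc, giving 40% + 60% = 100%.
Chain via Quarry Group plc (R1): 100% × 41% = 41% of Granite Industries Corp.
Chain via Oakhollow Capital LLC (R1): 69% × 34% = 23.46% of Granite Industries Corp.
Aggregating (R2): 41% + 23.46% = 64.46%.

64.46%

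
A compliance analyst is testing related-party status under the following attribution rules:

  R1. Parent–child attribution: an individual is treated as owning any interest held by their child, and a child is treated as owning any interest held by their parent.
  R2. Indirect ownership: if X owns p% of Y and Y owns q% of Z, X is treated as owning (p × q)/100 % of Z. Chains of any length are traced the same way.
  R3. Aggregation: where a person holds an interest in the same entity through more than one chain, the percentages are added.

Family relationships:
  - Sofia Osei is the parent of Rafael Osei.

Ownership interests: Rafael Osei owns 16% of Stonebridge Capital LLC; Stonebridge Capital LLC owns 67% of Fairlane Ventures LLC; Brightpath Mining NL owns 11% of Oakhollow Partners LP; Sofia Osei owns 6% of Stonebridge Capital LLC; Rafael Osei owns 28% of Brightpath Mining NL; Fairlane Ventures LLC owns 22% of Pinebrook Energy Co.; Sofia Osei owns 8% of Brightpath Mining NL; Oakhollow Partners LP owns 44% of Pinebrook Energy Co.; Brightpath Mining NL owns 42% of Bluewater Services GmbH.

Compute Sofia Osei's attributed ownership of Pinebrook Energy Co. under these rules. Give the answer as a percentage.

4.9852%

By parent–child attribution (R1), Sofia Osei is treated as also owning Rafael Osei's interest in Brightpath Mining NL, giving 8% + 28% = 36%.
By parent–child attribution (R1), Sofia Osei is treated as also owning Rafael Osei's interest in Stonebridge Capital LLC, giving 6% + 16% = 22%.
Chain via Brightpath Mining NL → Oakhollow Partners LP (R2): 36% × 11% × 44% = 1.7424% of Pinebrook Energy Co.
Chain via Stonebridge Capital LLC → Fairlane Ventures LLC (R2): 22% × 67% × 22% = 3.2428% of Pinebrook Energy Co.
Aggregating (R3): 1.7424% + 3.2428% = 4.9852%.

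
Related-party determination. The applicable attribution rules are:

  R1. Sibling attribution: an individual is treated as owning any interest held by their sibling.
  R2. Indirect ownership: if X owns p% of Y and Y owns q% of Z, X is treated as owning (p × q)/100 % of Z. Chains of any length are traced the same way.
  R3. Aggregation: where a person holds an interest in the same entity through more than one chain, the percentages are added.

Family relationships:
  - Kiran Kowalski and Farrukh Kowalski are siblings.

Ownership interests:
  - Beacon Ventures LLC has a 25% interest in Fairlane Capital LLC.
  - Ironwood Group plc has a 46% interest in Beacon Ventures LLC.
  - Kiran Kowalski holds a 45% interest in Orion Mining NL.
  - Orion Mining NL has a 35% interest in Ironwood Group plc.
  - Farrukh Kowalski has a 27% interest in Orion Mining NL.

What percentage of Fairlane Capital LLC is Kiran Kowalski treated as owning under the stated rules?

2.898%

By sibling attribution (R1), Kiran Kowalski is treated as also owning Farrukh Kowalski's interest in Orion Mining NL, giving 45% + 27% = 72%.
Chain via Orion Mining NL → Ironwood Group plc → Beacon Ventures LLC (R2): 72% × 35% × 46% × 25% = 2.898% of Fairlane Capital LLC.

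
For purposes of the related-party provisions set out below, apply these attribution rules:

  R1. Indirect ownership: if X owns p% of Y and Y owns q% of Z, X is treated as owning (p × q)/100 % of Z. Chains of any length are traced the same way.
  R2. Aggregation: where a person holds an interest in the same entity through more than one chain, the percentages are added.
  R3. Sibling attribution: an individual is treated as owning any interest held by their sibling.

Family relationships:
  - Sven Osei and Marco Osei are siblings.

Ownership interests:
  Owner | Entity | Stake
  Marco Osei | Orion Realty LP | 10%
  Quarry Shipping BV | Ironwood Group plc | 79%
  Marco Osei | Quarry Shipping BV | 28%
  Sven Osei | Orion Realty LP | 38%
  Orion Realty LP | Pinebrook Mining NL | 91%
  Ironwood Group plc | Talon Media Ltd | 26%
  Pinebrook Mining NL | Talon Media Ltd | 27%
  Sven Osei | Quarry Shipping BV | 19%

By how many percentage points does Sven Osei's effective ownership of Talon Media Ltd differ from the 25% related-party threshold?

By sibling attribution (R3), Sven Osei is treated as also owning Marco Osei's interest in Quarry Shipping BV, giving 19% + 28% = 47%.
By sibling attribution (R3), Sven Osei is treated as also owning Marco Osei's interest in Orion Realty LP, giving 38% + 10% = 48%.
Chain via Quarry Shipping BV → Ironwood Group plc (R1): 47% × 79% × 26% = 9.6538% of Talon Media Ltd.
Chain via Orion Realty LP → Pinebrook Mining NL (R1): 48% × 91% × 27% = 11.7936% of Talon Media Ltd.
Aggregating (R2): 9.6538% + 11.7936% = 21.4474%.
21.4474% falls short of the 25% threshold by 3.5526 percentage points.

3.5526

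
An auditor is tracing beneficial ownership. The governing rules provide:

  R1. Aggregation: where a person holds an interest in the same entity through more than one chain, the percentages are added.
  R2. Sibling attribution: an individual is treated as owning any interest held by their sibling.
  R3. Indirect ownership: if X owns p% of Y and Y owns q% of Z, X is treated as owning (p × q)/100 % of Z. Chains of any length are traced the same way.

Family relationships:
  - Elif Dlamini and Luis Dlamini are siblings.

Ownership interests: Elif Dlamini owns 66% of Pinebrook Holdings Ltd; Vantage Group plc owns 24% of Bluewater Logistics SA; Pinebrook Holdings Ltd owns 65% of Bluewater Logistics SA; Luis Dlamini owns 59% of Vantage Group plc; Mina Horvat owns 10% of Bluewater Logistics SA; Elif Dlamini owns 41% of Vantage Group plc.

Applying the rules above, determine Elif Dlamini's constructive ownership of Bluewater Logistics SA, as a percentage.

66.9%

By sibling attribution (R2), Elif Dlamini is treated as also owning Luis Dlamini's interest in Vantage Group plc, giving 41% + 59% = 100%.
Chain via Pinebrook Holdings Ltd (R3): 66% × 65% = 42.9% of Bluewater Logistics SA.
Chain via Vantage Group plc (R3): 100% × 24% = 24% of Bluewater Logistics SA.
Aggregating (R1): 42.9% + 24% = 66.9%.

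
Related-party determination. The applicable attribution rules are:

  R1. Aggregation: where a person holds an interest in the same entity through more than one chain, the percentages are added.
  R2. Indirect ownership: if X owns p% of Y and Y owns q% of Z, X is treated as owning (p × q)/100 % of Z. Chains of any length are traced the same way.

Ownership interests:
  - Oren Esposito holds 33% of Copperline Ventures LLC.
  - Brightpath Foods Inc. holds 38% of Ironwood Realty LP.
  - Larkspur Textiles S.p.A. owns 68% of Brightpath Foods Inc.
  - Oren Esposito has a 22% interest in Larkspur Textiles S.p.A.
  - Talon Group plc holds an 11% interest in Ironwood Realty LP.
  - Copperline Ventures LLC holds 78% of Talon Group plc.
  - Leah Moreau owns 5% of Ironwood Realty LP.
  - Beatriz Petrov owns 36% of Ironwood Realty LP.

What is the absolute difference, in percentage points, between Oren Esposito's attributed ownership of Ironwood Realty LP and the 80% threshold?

71.4838

Chain via Copperline Ventures LLC → Talon Group plc (R2): 33% × 78% × 11% = 2.8314% of Ironwood Realty LP.
Chain via Larkspur Textiles S.p.A. → Brightpath Foods Inc. (R2): 22% × 68% × 38% = 5.6848% of Ironwood Realty LP.
Aggregating (R1): 2.8314% + 5.6848% = 8.5162%.
8.5162% falls short of the 80% threshold by 71.4838 percentage points.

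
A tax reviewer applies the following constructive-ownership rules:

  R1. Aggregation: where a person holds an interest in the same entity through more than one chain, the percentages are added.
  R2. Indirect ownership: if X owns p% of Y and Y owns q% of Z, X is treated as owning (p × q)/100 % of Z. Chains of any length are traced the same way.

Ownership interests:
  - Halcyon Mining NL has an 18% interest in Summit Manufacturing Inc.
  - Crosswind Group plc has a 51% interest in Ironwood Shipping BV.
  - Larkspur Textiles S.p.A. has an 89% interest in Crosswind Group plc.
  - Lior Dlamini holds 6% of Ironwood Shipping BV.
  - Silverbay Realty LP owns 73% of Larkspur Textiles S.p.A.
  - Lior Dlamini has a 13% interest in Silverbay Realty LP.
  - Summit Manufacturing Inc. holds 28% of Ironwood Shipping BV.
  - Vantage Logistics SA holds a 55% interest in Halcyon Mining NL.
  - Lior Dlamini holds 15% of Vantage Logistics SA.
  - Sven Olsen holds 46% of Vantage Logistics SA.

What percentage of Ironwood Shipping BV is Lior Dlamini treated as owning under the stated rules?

Chain via Silverbay Realty LP → Larkspur Textiles S.p.A. → Crosswind Group plc (R2): 13% × 73% × 89% × 51% = 4.307511% of Ironwood Shipping BV.
Chain via Vantage Logistics SA → Halcyon Mining NL → Summit Manufacturing Inc. (R2): 15% × 55% × 18% × 28% = 0.4158% of Ironwood Shipping BV.
Direct interest in Ironwood Shipping BV: 6%.
Aggregating (R1): 4.307511% + 0.4158% + 6% = 10.723311%.

10.723311%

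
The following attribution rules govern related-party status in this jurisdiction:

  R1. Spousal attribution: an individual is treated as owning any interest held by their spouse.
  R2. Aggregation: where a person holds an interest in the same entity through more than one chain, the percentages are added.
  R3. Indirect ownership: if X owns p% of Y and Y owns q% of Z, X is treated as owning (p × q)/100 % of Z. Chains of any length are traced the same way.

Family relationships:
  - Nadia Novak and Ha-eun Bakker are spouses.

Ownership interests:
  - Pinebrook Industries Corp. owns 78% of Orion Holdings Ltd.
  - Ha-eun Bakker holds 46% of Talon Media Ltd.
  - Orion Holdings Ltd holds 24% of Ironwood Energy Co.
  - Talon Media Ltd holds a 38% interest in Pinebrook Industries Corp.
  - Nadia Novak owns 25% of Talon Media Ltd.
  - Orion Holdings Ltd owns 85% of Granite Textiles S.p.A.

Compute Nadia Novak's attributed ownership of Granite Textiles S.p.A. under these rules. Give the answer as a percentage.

17.88774%

By spousal attribution (R1), Nadia Novak is treated as also owning Ha-eun Bakker's interest in Talon Media Ltd, giving 25% + 46% = 71%.
Chain via Talon Media Ltd → Pinebrook Industries Corp. → Orion Holdings Ltd (R3): 71% × 38% × 78% × 85% = 17.88774% of Granite Textiles S.p.A.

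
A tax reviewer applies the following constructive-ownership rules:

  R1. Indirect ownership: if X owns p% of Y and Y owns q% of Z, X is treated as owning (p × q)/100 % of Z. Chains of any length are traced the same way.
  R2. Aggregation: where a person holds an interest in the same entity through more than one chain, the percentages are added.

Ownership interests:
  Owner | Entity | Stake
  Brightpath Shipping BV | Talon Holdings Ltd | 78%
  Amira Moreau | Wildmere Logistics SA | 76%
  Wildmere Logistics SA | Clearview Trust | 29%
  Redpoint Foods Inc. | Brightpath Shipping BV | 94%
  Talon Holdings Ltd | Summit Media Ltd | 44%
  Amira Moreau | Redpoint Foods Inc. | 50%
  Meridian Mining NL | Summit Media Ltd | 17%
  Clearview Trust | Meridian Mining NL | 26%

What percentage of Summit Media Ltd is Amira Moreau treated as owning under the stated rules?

Chain via Wildmere Logistics SA → Clearview Trust → Meridian Mining NL (R1): 76% × 29% × 26% × 17% = 0.974168% of Summit Media Ltd.
Chain via Redpoint Foods Inc. → Brightpath Shipping BV → Talon Holdings Ltd (R1): 50% × 94% × 78% × 44% = 16.1304% of Summit Media Ltd.
Aggregating (R2): 0.974168% + 16.1304% = 17.104568%.

17.104568%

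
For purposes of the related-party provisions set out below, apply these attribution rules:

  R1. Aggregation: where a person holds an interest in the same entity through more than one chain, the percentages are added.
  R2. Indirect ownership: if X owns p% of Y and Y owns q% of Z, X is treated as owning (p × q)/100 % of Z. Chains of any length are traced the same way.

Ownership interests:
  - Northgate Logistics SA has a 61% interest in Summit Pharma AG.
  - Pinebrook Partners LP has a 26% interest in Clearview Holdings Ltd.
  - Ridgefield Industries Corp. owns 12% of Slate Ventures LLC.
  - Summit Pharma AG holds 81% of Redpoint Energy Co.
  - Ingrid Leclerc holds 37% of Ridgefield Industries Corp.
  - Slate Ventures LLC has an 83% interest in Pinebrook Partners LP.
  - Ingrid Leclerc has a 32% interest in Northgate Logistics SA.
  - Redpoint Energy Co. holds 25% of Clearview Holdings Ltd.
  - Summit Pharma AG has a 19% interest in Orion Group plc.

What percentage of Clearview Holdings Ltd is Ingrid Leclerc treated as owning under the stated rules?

4.910952%

Chain via Ridgefield Industries Corp. → Slate Ventures LLC → Pinebrook Partners LP (R2): 37% × 12% × 83% × 26% = 0.958152% of Clearview Holdings Ltd.
Chain via Northgate Logistics SA → Summit Pharma AG → Redpoint Energy Co. (R2): 32% × 61% × 81% × 25% = 3.9528% of Clearview Holdings Ltd.
Aggregating (R1): 0.958152% + 3.9528% = 4.910952%.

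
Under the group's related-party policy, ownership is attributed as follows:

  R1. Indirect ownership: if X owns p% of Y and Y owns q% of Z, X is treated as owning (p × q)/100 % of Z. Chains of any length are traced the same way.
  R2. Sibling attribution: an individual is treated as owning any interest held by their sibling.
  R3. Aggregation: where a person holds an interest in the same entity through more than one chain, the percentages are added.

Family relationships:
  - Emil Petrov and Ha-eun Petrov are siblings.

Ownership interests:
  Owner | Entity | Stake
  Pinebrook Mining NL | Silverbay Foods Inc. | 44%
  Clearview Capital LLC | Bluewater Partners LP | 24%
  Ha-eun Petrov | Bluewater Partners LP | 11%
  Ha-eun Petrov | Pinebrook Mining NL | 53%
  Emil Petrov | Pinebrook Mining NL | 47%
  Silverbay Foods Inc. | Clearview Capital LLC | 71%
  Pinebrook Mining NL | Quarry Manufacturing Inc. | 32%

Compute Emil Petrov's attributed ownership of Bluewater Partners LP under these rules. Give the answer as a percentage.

18.4976%

By sibling attribution (R2), Emil Petrov is treated as also owning Ha-eun Petrov's interest in Pinebrook Mining NL, giving 47% + 53% = 100%.
By sibling attribution (R2), Emil Petrov is treated as owning Ha-eun Petrov's 11% interest in Bluewater Partners LP.
Chain via Pinebrook Mining NL → Silverbay Foods Inc. → Clearview Capital LLC (R1): 100% × 44% × 71% × 24% = 7.4976% of Bluewater Partners LP.
Direct interest in Bluewater Partners LP: 11%.
Aggregating (R3): 7.4976% + 11% = 18.4976%.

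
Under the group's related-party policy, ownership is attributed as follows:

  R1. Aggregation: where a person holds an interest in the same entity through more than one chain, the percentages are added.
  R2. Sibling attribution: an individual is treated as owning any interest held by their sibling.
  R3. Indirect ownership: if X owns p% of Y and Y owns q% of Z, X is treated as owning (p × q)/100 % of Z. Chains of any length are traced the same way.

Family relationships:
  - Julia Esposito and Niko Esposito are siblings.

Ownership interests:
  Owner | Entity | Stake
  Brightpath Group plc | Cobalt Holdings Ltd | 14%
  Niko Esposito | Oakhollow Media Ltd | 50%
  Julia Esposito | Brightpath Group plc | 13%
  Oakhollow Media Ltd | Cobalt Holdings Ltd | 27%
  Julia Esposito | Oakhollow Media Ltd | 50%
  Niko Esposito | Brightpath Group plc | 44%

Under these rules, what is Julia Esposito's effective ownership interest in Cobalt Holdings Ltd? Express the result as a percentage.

34.98%

By sibling attribution (R2), Julia Esposito is treated as also owning Niko Esposito's interest in Oakhollow Media Ltd, giving 50% + 50% = 100%.
By sibling attribution (R2), Julia Esposito is treated as also owning Niko Esposito's interest in Brightpath Group plc, giving 13% + 44% = 57%.
Chain via Oakhollow Media Ltd (R3): 100% × 27% = 27% of Cobalt Holdings Ltd.
Chain via Brightpath Group plc (R3): 57% × 14% = 7.98% of Cobalt Holdings Ltd.
Aggregating (R1): 27% + 7.98% = 34.98%.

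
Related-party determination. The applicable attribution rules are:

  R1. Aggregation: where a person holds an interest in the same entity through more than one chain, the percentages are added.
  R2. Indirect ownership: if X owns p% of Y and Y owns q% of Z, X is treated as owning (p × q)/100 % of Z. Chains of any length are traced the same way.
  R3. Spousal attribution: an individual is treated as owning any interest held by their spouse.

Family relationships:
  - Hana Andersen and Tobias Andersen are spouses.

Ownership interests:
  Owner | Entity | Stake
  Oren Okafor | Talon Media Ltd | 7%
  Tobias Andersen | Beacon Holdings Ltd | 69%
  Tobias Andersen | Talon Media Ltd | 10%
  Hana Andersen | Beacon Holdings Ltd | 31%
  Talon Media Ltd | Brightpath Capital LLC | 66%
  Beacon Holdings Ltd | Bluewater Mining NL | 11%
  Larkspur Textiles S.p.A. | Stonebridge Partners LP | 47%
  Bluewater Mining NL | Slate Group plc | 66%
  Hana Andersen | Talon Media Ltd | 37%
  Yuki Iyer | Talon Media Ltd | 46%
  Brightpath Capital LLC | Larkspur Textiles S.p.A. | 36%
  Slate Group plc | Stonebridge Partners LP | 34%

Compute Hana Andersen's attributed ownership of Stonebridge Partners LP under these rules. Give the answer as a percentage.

7.716984%

By spousal attribution (R3), Hana Andersen is treated as also owning Tobias Andersen's interest in Beacon Holdings Ltd, giving 31% + 69% = 100%.
By spousal attribution (R3), Hana Andersen is treated as also owning Tobias Andersen's interest in Talon Media Ltd, giving 37% + 10% = 47%.
Chain via Beacon Holdings Ltd → Bluewater Mining NL → Slate Group plc (R2): 100% × 11% × 66% × 34% = 2.4684% of Stonebridge Partners LP.
Chain via Talon Media Ltd → Brightpath Capital LLC → Larkspur Textiles S.p.A. (R2): 47% × 66% × 36% × 47% = 5.248584% of Stonebridge Partners LP.
Aggregating (R1): 2.4684% + 5.248584% = 7.716984%.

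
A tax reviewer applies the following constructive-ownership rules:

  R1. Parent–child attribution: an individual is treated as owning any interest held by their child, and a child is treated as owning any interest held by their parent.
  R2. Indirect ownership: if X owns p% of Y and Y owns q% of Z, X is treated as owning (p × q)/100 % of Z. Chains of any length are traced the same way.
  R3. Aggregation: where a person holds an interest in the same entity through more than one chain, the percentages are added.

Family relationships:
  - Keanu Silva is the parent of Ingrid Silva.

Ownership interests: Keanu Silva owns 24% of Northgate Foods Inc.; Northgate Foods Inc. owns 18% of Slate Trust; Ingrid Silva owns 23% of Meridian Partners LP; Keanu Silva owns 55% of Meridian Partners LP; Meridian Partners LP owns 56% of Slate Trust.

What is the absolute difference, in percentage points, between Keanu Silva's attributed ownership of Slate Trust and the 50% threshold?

2

By parent–child attribution (R1), Keanu Silva is treated as also owning Ingrid Silva's interest in Meridian Partners LP, giving 55% + 23% = 78%.
Chain via Meridian Partners LP (R2): 78% × 56% = 43.68% of Slate Trust.
Chain via Northgate Foods Inc. (R2): 24% × 18% = 4.32% of Slate Trust.
Aggregating (R3): 43.68% + 4.32% = 48%.
48% falls short of the 50% threshold by 2 percentage points.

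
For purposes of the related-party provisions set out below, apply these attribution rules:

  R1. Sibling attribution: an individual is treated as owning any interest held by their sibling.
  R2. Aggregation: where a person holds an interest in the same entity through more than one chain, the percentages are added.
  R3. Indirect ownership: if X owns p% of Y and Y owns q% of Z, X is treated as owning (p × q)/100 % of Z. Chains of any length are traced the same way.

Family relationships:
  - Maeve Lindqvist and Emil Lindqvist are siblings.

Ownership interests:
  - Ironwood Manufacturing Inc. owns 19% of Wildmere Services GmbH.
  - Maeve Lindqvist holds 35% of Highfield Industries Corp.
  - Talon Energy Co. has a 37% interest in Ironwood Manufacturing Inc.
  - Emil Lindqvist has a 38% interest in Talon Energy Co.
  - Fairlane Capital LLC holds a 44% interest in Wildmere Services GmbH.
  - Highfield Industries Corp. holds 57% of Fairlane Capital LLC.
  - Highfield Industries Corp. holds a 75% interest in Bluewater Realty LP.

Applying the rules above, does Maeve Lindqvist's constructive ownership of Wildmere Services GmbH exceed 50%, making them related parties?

No

By sibling attribution (R1), Maeve Lindqvist is treated as owning Emil Lindqvist's 38% interest in Talon Energy Co.
Chain via Highfield Industries Corp. → Fairlane Capital LLC (R3): 35% × 57% × 44% = 8.778% of Wildmere Services GmbH.
Chain via Talon Energy Co. → Ironwood Manufacturing Inc. (R3): 38% × 37% × 19% = 2.6714% of Wildmere Services GmbH.
Aggregating (R2): 8.778% + 2.6714% = 11.4494%.
11.4494% does not exceed the 50% threshold, so Maeve is not a related party to Wildmere Services GmbH.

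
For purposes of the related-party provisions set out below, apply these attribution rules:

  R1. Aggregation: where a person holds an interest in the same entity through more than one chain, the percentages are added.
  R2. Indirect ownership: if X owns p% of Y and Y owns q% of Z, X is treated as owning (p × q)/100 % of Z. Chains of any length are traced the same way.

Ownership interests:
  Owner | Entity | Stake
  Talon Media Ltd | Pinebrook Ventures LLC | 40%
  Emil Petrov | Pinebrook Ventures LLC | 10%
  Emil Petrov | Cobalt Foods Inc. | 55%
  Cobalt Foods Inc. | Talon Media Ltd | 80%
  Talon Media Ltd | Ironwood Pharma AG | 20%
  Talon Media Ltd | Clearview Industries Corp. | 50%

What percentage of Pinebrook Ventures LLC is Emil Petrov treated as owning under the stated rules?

Chain via Cobalt Foods Inc. → Talon Media Ltd (R2): 55% × 80% × 40% = 17.6% of Pinebrook Ventures LLC.
Direct interest in Pinebrook Ventures LLC: 10%.
Aggregating (R1): 17.6% + 10% = 27.6%.

27.6%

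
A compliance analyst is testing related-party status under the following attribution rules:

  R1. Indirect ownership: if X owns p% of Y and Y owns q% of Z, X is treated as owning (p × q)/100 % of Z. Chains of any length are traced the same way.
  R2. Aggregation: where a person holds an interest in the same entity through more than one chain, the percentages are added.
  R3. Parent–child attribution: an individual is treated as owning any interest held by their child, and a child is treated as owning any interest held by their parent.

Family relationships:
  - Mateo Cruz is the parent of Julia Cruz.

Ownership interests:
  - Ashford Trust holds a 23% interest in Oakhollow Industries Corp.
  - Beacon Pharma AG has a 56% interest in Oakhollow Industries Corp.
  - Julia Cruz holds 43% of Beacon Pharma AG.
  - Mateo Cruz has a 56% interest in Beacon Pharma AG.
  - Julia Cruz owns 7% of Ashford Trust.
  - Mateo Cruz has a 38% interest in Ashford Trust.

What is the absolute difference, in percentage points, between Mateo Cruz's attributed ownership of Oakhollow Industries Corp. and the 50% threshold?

15.79

By parent–child attribution (R3), Mateo Cruz is treated as also owning Julia Cruz's interest in Beacon Pharma AG, giving 56% + 43% = 99%.
By parent–child attribution (R3), Mateo Cruz is treated as also owning Julia Cruz's interest in Ashford Trust, giving 38% + 7% = 45%.
Chain via Beacon Pharma AG (R1): 99% × 56% = 55.44% of Oakhollow Industries Corp.
Chain via Ashford Trust (R1): 45% × 23% = 10.35% of Oakhollow Industries Corp.
Aggregating (R2): 55.44% + 10.35% = 65.79%.
65.79% exceeds the 50% threshold by 15.79 percentage points.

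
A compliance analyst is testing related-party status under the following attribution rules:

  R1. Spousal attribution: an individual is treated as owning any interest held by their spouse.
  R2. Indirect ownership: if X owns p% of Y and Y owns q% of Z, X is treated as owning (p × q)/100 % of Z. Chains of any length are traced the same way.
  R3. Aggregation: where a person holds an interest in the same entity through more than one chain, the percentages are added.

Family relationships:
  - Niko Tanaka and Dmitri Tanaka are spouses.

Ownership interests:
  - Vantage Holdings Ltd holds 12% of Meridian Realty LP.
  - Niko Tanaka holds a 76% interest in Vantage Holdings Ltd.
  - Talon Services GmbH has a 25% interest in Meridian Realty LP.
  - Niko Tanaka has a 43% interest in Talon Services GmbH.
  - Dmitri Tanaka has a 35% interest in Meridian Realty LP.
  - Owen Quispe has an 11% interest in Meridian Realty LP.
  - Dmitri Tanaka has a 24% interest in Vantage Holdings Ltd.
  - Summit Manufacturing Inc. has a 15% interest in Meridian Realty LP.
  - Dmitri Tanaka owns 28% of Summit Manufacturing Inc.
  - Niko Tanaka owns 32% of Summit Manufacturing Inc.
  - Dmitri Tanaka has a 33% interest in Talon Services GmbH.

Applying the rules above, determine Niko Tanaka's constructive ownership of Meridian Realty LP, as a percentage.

By spousal attribution (R1), Niko Tanaka is treated as also owning Dmitri Tanaka's interest in Summit Manufacturing Inc, giving 32% + 28% = 60%.
By spousal attribution (R1), Niko Tanaka is treated as also owning Dmitri Tanaka's interest in Vantage Holdings Ltd, giving 76% + 24% = 100%.
By spousal attribution (R1), Niko Tanaka is treated as also owning Dmitri Tanaka's interest in Talon Services GmbH, giving 43% + 33% = 76%.
By spousal attribution (R1), Niko Tanaka is treated as owning Dmitri Tanaka's 35% interest in Meridian Realty LP.
Chain via Summit Manufacturing Inc. (R2): 60% × 15% = 9% of Meridian Realty LP.
Chain via Vantage Holdings Ltd (R2): 100% × 12% = 12% of Meridian Realty LP.
Chain via Talon Services GmbH (R2): 76% × 25% = 19% of Meridian Realty LP.
Direct interest in Meridian Realty LP: 35%.
Aggregating (R3): 9% + 12% + 19% + 35% = 75%.

75%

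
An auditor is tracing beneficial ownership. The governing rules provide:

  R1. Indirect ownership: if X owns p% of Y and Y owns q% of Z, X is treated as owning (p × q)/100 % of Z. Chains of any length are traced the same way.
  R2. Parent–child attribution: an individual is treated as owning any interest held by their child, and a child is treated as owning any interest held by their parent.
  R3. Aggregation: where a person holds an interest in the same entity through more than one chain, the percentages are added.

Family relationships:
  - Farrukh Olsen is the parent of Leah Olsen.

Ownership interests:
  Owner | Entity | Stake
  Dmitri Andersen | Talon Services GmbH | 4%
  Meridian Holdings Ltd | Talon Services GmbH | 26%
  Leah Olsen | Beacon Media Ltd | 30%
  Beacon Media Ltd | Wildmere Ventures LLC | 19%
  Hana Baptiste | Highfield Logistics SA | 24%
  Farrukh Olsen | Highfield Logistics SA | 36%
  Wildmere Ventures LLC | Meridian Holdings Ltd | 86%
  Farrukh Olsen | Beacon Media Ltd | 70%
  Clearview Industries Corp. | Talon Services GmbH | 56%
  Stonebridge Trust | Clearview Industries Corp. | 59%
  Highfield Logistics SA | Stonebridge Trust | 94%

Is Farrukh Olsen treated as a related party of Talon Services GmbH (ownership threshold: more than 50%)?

By parent–child attribution (R2), Farrukh Olsen is treated as also owning Leah Olsen's interest in Beacon Media Ltd, giving 70% + 30% = 100%.
Chain via Beacon Media Ltd → Wildmere Ventures LLC → Meridian Holdings Ltd (R1): 100% × 19% × 86% × 26% = 4.2484% of Talon Services GmbH.
Chain via Highfield Logistics SA → Stonebridge Trust → Clearview Industries Corp. (R1): 36% × 94% × 59% × 56% = 11.180736% of Talon Services GmbH.
Aggregating (R3): 4.2484% + 11.180736% = 15.429136%.
15.429136% does not exceed the 50% threshold, so Farrukh is not a related party to Talon Services GmbH.

No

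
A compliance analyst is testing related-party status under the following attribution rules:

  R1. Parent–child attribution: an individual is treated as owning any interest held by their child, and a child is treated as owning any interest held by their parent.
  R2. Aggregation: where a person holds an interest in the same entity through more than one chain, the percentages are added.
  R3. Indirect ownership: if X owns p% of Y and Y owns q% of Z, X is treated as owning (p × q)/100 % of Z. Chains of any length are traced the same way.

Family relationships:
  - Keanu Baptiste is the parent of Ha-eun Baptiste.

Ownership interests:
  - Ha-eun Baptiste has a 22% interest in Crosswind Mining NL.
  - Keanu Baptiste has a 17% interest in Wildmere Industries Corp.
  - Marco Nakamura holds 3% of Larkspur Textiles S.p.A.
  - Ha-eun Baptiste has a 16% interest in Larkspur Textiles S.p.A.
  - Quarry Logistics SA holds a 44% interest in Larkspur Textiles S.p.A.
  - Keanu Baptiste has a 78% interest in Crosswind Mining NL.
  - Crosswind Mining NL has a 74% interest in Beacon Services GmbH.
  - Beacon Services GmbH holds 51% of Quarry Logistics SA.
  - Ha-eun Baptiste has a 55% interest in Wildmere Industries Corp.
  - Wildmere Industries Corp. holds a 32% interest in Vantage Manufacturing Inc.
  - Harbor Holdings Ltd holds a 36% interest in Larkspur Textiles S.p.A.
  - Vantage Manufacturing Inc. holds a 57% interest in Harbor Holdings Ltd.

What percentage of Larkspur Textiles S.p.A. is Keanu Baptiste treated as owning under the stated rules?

By parent–child attribution (R1), Keanu Baptiste is treated as also owning Ha-eun Baptiste's interest in Crosswind Mining NL, giving 78% + 22% = 100%.
By parent–child attribution (R1), Keanu Baptiste is treated as also owning Ha-eun Baptiste's interest in Wildmere Industries Corp, giving 17% + 55% = 72%.
By parent–child attribution (R1), Keanu Baptiste is treated as owning Ha-eun Baptiste's 16% interest in Larkspur Textiles S.p.A.
Chain via Crosswind Mining NL → Beacon Services GmbH → Quarry Logistics SA (R3): 100% × 74% × 51% × 44% = 16.6056% of Larkspur Textiles S.p.A.
Chain via Wildmere Industries Corp. → Vantage Manufacturing Inc. → Harbor Holdings Ltd (R3): 72% × 32% × 57% × 36% = 4.727808% of Larkspur Textiles S.p.A.
Direct interest in Larkspur Textiles S.p.A: 16%.
Aggregating (R2): 16.6056% + 4.727808% + 16% = 37.333408%.

37.333408%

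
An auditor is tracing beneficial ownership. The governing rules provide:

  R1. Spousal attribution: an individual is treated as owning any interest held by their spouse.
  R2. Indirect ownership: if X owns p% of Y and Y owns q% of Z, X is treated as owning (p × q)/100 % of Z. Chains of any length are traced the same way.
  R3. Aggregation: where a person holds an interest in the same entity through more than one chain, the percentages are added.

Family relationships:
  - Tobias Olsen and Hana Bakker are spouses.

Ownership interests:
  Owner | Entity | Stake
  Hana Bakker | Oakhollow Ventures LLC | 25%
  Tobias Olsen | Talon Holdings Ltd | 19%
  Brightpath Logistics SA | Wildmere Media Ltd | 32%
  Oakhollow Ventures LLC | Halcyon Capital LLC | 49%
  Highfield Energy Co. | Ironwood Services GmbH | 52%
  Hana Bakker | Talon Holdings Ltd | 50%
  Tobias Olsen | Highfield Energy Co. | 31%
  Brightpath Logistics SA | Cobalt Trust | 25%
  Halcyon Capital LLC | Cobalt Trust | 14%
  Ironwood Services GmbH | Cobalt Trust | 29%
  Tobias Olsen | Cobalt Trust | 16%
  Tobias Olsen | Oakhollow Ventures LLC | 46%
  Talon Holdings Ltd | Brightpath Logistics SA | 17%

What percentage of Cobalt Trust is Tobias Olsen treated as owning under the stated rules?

By spousal attribution (R1), Tobias Olsen is treated as also owning Hana Bakker's interest in Talon Holdings Ltd, giving 19% + 50% = 69%.
By spousal attribution (R1), Tobias Olsen is treated as also owning Hana Bakker's interest in Oakhollow Ventures LLC, giving 46% + 25% = 71%.
Chain via Talon Holdings Ltd → Brightpath Logistics SA (R2): 69% × 17% × 25% = 2.9325% of Cobalt Trust.
Chain via Highfield Energy Co. → Ironwood Services GmbH (R2): 31% × 52% × 29% = 4.6748% of Cobalt Trust.
Chain via Oakhollow Ventures LLC → Halcyon Capital LLC (R2): 71% × 49% × 14% = 4.8706% of Cobalt Trust.
Direct interest in Cobalt Trust: 16%.
Aggregating (R3): 2.9325% + 4.6748% + 4.8706% + 16% = 28.4779%.

28.4779%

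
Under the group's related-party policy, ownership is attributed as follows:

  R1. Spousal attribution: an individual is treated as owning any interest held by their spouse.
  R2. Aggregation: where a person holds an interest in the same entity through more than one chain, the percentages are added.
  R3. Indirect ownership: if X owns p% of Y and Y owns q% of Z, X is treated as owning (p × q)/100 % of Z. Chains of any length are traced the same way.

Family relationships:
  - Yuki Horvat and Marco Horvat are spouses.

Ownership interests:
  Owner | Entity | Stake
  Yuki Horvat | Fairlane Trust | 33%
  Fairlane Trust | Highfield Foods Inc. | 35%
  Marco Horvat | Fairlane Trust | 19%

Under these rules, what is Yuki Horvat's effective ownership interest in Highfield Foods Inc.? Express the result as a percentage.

By spousal attribution (R1), Yuki Horvat is treated as also owning Marco Horvat's interest in Fairlane Trust, giving 33% + 19% = 52%.
Chain via Fairlane Trust (R3): 52% × 35% = 18.2% of Highfield Foods Inc.

18.2%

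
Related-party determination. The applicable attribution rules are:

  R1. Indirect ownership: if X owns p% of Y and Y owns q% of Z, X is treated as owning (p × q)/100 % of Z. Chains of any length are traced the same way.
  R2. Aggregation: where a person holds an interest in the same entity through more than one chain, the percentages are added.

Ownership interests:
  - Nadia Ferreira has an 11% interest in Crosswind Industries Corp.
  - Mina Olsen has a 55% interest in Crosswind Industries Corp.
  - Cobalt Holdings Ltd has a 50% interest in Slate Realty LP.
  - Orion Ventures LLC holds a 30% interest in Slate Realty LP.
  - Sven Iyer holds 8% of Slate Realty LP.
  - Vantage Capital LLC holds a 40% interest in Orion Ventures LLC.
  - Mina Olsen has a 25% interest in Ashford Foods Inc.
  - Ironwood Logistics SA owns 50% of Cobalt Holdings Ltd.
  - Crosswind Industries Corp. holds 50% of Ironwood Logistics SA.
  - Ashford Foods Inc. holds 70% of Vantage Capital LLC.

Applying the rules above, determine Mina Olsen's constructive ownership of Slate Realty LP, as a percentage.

8.975%

Chain via Ashford Foods Inc. → Vantage Capital LLC → Orion Ventures LLC (R1): 25% × 70% × 40% × 30% = 2.1% of Slate Realty LP.
Chain via Crosswind Industries Corp. → Ironwood Logistics SA → Cobalt Holdings Ltd (R1): 55% × 50% × 50% × 50% = 6.875% of Slate Realty LP.
Aggregating (R2): 2.1% + 6.875% = 8.975%.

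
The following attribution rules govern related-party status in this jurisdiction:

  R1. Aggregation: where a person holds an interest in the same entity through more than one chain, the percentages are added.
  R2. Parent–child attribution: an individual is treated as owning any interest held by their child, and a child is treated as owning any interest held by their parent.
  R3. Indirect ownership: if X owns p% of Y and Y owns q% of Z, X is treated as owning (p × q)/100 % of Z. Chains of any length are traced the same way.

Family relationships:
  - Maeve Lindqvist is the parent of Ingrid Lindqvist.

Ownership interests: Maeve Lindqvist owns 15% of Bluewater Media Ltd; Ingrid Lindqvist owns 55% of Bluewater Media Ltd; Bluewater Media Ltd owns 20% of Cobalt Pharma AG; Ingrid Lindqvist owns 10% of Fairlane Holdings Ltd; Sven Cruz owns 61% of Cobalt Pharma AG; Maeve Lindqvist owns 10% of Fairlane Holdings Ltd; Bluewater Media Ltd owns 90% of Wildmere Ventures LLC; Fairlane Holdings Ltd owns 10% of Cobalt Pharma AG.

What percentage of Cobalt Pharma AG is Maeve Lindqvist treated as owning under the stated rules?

16%

By parent–child attribution (R2), Maeve Lindqvist is treated as also owning Ingrid Lindqvist's interest in Fairlane Holdings Ltd, giving 10% + 10% = 20%.
By parent–child attribution (R2), Maeve Lindqvist is treated as also owning Ingrid Lindqvist's interest in Bluewater Media Ltd, giving 15% + 55% = 70%.
Chain via Fairlane Holdings Ltd (R3): 20% × 10% = 2% of Cobalt Pharma AG.
Chain via Bluewater Media Ltd (R3): 70% × 20% = 14% of Cobalt Pharma AG.
Aggregating (R1): 2% + 14% = 16%.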